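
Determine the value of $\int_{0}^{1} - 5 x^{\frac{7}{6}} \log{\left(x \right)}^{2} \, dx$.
$- \frac{2160}{2197}$

Start from the elementary integral
$$J(a) = \int_{0}^{1} - 5 x^{a} \, dx = - \frac{5}{a + 1}.$$

Differentiating under the integral sign brings down a factor of $\ln x$:
$$\frac{dJ}{da} = \int_{0}^{1} - 5 x^{a} \log{\left(x \right)} \, dx = \frac{5}{\left(a + 1\right)^{2}}.$$

Repeating twice in total — each differentiation brings down another $\ln x$ — gives
$$\frac{d^{2}J}{da^{2}} = \int_{0}^{1} - 5 x^{a} \log{\left(x \right)}^{2} \, dx = - \frac{10}{\left(a + 1\right)^{3}},$$
and the integrand here is exactly the target integrand, so $I = - \frac{10}{\left(a + 1\right)^{3}}$.

Setting $a = \frac{7}{6}$:
$$I = - \frac{2160}{2197}.$$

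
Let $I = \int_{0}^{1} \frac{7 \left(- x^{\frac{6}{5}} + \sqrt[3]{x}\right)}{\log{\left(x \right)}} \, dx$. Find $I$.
$\log{\left(\frac{1280000000}{42618442977} \right)}$

Introduce a parameter $a$ in the exponent: let $I(a) = \int_{0}^{1} \frac{7 \left(- x^{\frac{6}{5}} + x^{a}\right)}{\log{\left(x \right)}} \, dx$.

Since $\dfrac{\partial}{\partial a}\,x^{a} = x^{a} \ln x$, the $\ln x$ in the denominator cancels and
$$\frac{dI}{da} = \int_{0}^{1} 7 x^{a} \, dx = 7 \left[\frac{x^{a+1}}{a+1}\right]_0^1 = \frac{7}{a + 1}.$$

Integrating with respect to $a$ gives $I(a) = \log{\left(\frac{78125 \left(a + 1\right)^{7}}{19487171} \right)} + C$.

At $a = \frac{6}{5}$ the integrand is identically $0$, so $I(\frac{6}{5}) = 0$. The closed form gives $0$, hence $C = 0$.

Setting $a = \frac{1}{3}$:
$$I = \log{\left(\frac{1280000000}{42618442977} \right)}.$$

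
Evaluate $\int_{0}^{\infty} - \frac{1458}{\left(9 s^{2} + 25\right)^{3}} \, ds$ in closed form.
$- \frac{729 \pi}{25000}$

Start from the standard arctangent integral
$$J(a) = \int_{0}^{\infty} - \frac{2}{a^{2} + s^{2}} \, ds = - \frac{\pi}{a}.$$

Differentiating under the integral sign with respect to $a$,
$$\frac{dJ}{da} = \int_{0}^{\infty} \frac{4 a}{\left(a^{2} + s^{2}\right)^{2}} \, ds = \frac{\pi}{a^{2}},$$
so $\int_{0}^{\infty} - \frac{2}{\left(a^{2} + s^{2}\right)^{2}} \, ds = - \frac{\pi}{2 a^{3}}$.

Repeating — each differentiation of $1/(s^2+a^2)^j$ produces $-2ja/(s^2+a^2)^{j+1}$ — and dividing through by $-2ja$ at each step yields, after $2$ differentiations in total,
$$\int_{0}^{\infty} - \frac{2}{\left(a^{2} + s^{2}\right)^{3}} \, ds = - \frac{3 \pi}{8 a^{5}}.$$

Setting $a = \frac{5}{3}$:
$$I = - \frac{729 \pi}{25000}.$$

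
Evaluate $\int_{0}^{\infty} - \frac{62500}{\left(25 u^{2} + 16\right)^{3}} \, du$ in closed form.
$- \frac{9375 \pi}{4096}$

Start from the standard arctangent integral
$$J(a) = \int_{0}^{\infty} - \frac{4}{a^{2} + u^{2}} \, du = - \frac{2 \pi}{a}.$$

Differentiating under the integral sign with respect to $a$,
$$\frac{dJ}{da} = \int_{0}^{\infty} \frac{8 a}{\left(a^{2} + u^{2}\right)^{2}} \, du = \frac{2 \pi}{a^{2}},$$
so $\int_{0}^{\infty} - \frac{4}{\left(a^{2} + u^{2}\right)^{2}} \, du = - \frac{\pi}{a^{3}}$.

Repeating — each differentiation of $1/(u^2+a^2)^j$ produces $-2ja/(u^2+a^2)^{j+1}$ — and dividing through by $-2ja$ at each step yields, after $2$ differentiations in total,
$$\int_{0}^{\infty} - \frac{4}{\left(a^{2} + u^{2}\right)^{3}} \, du = - \frac{3 \pi}{4 a^{5}}.$$

Setting $a = \frac{4}{5}$:
$$I = - \frac{9375 \pi}{4096}.$$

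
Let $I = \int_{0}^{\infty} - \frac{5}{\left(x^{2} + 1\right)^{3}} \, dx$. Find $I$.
$- \frac{15 \pi}{16}$

Recall the elementary integral
$$J(a) = \int_{0}^{\infty} - \frac{5}{a^{2} + x^{2}} \, dx = - \frac{5 \pi}{2 a}.$$

Differentiating under the integral sign with respect to $a$,
$$\frac{dJ}{da} = \int_{0}^{\infty} \frac{10 a}{\left(a^{2} + x^{2}\right)^{2}} \, dx = \frac{5 \pi}{2 a^{2}},$$
so $\int_{0}^{\infty} - \frac{5}{\left(a^{2} + x^{2}\right)^{2}} \, dx = - \frac{5 \pi}{4 a^{3}}$.

Repeating — each differentiation of $1/(x^2+a^2)^j$ produces $-2ja/(x^2+a^2)^{j+1}$ — and dividing through by $-2ja$ at each step yields, after $2$ differentiations in total,
$$\int_{0}^{\infty} - \frac{5}{\left(a^{2} + x^{2}\right)^{3}} \, dx = - \frac{15 \pi}{16 a^{5}}.$$

Setting $a = 1$:
$$I = - \frac{15 \pi}{16}.$$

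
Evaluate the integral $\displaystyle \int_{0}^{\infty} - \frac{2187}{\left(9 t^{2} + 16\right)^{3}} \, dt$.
$- \frac{2187 \pi}{16384}$

Begin with the known result
$$J(a) = \int_{0}^{\infty} - \frac{3}{a^{2} + t^{2}} \, dt = - \frac{3 \pi}{2 a}.$$

Differentiating under the integral sign with respect to $a$,
$$\frac{dJ}{da} = \int_{0}^{\infty} \frac{6 a}{\left(a^{2} + t^{2}\right)^{2}} \, dt = \frac{3 \pi}{2 a^{2}},$$
so $\int_{0}^{\infty} - \frac{3}{\left(a^{2} + t^{2}\right)^{2}} \, dt = - \frac{3 \pi}{4 a^{3}}$.

Repeating — each differentiation of $1/(t^2+a^2)^j$ produces $-2ja/(t^2+a^2)^{j+1}$ — and dividing through by $-2ja$ at each step yields, after $2$ differentiations in total,
$$\int_{0}^{\infty} - \frac{3}{\left(a^{2} + t^{2}\right)^{3}} \, dt = - \frac{9 \pi}{16 a^{5}}.$$

Setting $a = \frac{4}{3}$:
$$I = - \frac{2187 \pi}{16384}.$$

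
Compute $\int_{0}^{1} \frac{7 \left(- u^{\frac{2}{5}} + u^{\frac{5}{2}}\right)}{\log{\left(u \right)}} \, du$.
$\log{\left(\frac{78125}{128} \right)}$

Consider the one-parameter family: let $I(a) = \int_{0}^{1} \frac{7 \left(- u^{\frac{2}{5}} + u^{a}\right)}{\log{\left(u \right)}} \, du$.

Since $\dfrac{\partial}{\partial a}\,u^{a} = u^{a} \ln u$, the $\ln u$ in the denominator cancels and
$$\frac{dI}{da} = \int_{0}^{1} 7 u^{a} \, du = 7 \left[\frac{u^{a+1}}{a+1}\right]_0^1 = \frac{7}{a + 1}.$$

Integrating with respect to $a$ gives $I(a) = \log{\left(\frac{78125 \left(a + 1\right)^{7}}{823543} \right)} + C$.

At $a = \frac{2}{5}$ the integrand is identically $0$, so $I(\frac{2}{5}) = 0$. The closed form gives $0$, hence $C = 0$.

Setting $a = \frac{5}{2}$:
$$I = \log{\left(\frac{78125}{128} \right)}.$$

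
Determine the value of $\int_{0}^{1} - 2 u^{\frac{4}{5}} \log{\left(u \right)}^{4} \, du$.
$- \frac{50000}{19683}$

Begin with the known integral
$$J(a) = \int_{0}^{1} - 2 u^{a} \, du = - \frac{2}{a + 1}.$$

Differentiating under the integral sign brings down a factor of $\ln u$:
$$\frac{dJ}{da} = \int_{0}^{1} - 2 u^{a} \log{\left(u \right)} \, du = \frac{2}{\left(a + 1\right)^{2}}.$$

Repeating $4$ times in total — each differentiation brings down another $\ln u$ — gives
$$\frac{d^{4}J}{da^{4}} = \int_{0}^{1} - 2 u^{a} \log{\left(u \right)}^{4} \, du = - \frac{48}{\left(a + 1\right)^{5}},$$
and the integrand here is exactly the target integrand, so $I = - \frac{48}{\left(a + 1\right)^{5}}$.

Setting $a = \frac{4}{5}$:
$$I = - \frac{50000}{19683}.$$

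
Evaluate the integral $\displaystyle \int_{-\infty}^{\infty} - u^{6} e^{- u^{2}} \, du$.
$- \frac{15 \sqrt{\pi}}{8}$

Start from the elementary integral
$$J(a) = \int_{-\infty}^{\infty} - e^{- a u^{2}} \, du = - \frac{\sqrt{\pi}}{\sqrt{a}}.$$

Differentiating under the integral sign brings down a factor of $(-u^2)$:
$$\frac{dJ}{da} = \int_{-\infty}^{\infty} u^{2} e^{- a u^{2}} \, du = \frac{\sqrt{\pi}}{2 a^{\frac{3}{2}}}.$$

Repeating $3$ times in total — each differentiation brings down another $(-u^2)$ — gives
$$\frac{d^{3}J}{da^{3}} = \int_{-\infty}^{\infty} u^{6} e^{- a u^{2}} \, du = \frac{15 \sqrt{\pi}}{8 a^{\frac{7}{2}}},$$
and the integrand here is $(-1)^{3}$ times the target integrand, so $I = (-1)^{3}\,\frac{d^{3}J}{da^{3}} = - \frac{15 \sqrt{\pi}}{8 a^{\frac{7}{2}}}$.

Setting $a = 1$:
$$I = - \frac{15 \sqrt{\pi}}{8}.$$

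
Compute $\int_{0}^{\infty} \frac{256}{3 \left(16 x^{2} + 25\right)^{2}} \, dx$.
$\frac{16 \pi}{375}$

Begin with the known result
$$J(a) = \int_{0}^{\infty} \frac{1}{3 \left(a^{2} + x^{2}\right)} \, dx = \frac{\pi}{6 a}.$$

Differentiating under the integral sign with respect to $a$,
$$\frac{dJ}{da} = \int_{0}^{\infty} - \frac{2 a}{3 \left(a^{2} + x^{2}\right)^{2}} \, dx = - \frac{\pi}{6 a^{2}},$$
so $\int_{0}^{\infty} \frac{1}{3 \left(a^{2} + x^{2}\right)^{2}} \, dx = \frac{\pi}{12 a^{3}}$.

Setting $a = \frac{5}{4}$:
$$I = \frac{16 \pi}{375}.$$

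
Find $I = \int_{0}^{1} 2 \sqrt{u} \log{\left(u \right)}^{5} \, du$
$- \frac{5120}{243}$

Consider the simpler parametrised integral
$$J(a) = \int_{0}^{1} 2 u^{a} \, du = \frac{2}{a + 1}.$$

Differentiating under the integral sign brings down a factor of $\ln u$:
$$\frac{dJ}{da} = \int_{0}^{1} 2 u^{a} \log{\left(u \right)} \, du = - \frac{2}{\left(a + 1\right)^{2}}.$$

Repeating $5$ times in total — each differentiation brings down another $\ln u$ — gives
$$\frac{d^{5}J}{da^{5}} = \int_{0}^{1} 2 u^{a} \log{\left(u \right)}^{5} \, du = - \frac{240}{\left(a + 1\right)^{6}},$$
and the integrand here is exactly the target integrand, so $I = - \frac{240}{\left(a + 1\right)^{6}}$.

Setting $a = \frac{1}{2}$:
$$I = - \frac{5120}{243}.$$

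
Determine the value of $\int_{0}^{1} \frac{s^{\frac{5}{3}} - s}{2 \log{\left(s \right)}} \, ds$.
$- \frac{\log{\left(3 \right)}}{2} + \log{\left(2 \right)}$

Consider the one-parameter family: let $I(a) = \int_{0}^{1} \frac{s^{\frac{5}{3}} - s^{a}}{2 \log{\left(s \right)}} \, ds$.

Since $\dfrac{\partial}{\partial a}\,s^{a} = s^{a} \ln s$, the $\ln s$ in the denominator cancels and
$$\frac{dI}{da} = \int_{0}^{1} - \frac{1}{2} s^{a} \, ds = - \frac{1}{2} \left[\frac{s^{a+1}}{a+1}\right]_0^1 = - \frac{1}{2 a + 2}.$$

Integrating with respect to $a$ gives $I(a) = - \log{\left(\frac{\sqrt{6} \sqrt{a + 1}}{4} \right)} + C$.

At $a = \frac{5}{3}$ the integrand is identically $0$, so $I(\frac{5}{3}) = 0$. The closed form gives $0$, hence $C = 0$.

Setting $a = 1$:
$$I = - \frac{\log{\left(3 \right)}}{2} + \log{\left(2 \right)}.$$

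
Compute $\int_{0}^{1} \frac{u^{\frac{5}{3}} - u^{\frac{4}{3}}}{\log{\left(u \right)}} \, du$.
$\log{\left(\frac{8}{7} \right)}$

Consider the one-parameter family: let $I(a) = \int_{0}^{1} \frac{- u^{\frac{4}{3}} + u^{a}}{\log{\left(u \right)}} \, du$.

Since $\dfrac{\partial}{\partial a}\,u^{a} = u^{a} \ln u$, the $\ln u$ in the denominator cancels and
$$\frac{dI}{da} = \int_{0}^{1} u^{a} \, du = \left[\frac{u^{a+1}}{a+1}\right]_0^1 = \frac{1}{a + 1}.$$

Integrating with respect to $a$ gives $I(a) = \log{\left(\frac{3 a}{7} + \frac{3}{7} \right)} + C$.

At $a = \frac{4}{3}$ the integrand is identically $0$, so $I(\frac{4}{3}) = 0$. The closed form gives $0$, hence $C = 0$.

Setting $a = \frac{5}{3}$:
$$I = \log{\left(\frac{8}{7} \right)}.$$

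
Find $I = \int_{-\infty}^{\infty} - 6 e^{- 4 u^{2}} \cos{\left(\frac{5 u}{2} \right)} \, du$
$- \frac{3 \sqrt{\pi}}{e^{\frac{25}{64}}}$

Treat the cosine frequency as a parameter and define $I(b) = \int_{-\infty}^{\infty} - 6 e^{- 4 u^{2}} \cos{\left(b u \right)} \, du$.

Differentiating under the integral sign,
$$I'(b) = \int_{-\infty}^{\infty} 6 u e^{- 4 u^{2}} \sin{\left(b u \right)} \, du.$$

Integrate $\int_{-\infty}^{\infty} u \sin(b u)\, e^{- 4 u^{2}}\, du$ by parts with $w = \sin(b u)$ and $dv = u\, e^{- 4 u^{2}}\, du$, giving $v = - \frac{e^{- 4 u^{2}}}{8}$. The boundary term vanishes and
$$\int_{-\infty}^{\infty} u \sin(b u)\, e^{- 4 u^{2}}\, du = \frac{b}{8} \int_{-\infty}^{\infty} \cos(b u)\, e^{- 4 u^{2}}\, du,$$
so $I'(b) = - \frac{b}{8}\, I(b)$.

This is a separable first-order ODE; solving with the initial condition $I(0) = \int_{-\infty}^{\infty} - 6 e^{- 4 u^{2}}\,du = - 3 \sqrt{\pi}$ gives
$$I(b) = - 3 \sqrt{\pi} e^{- \frac{b^{2}}{16}}.$$

Setting $b = \frac{5}{2}$:
$$I = - \frac{3 \sqrt{\pi}}{e^{\frac{25}{64}}}.$$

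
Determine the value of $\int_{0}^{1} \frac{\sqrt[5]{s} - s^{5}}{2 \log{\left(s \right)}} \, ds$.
$- \frac{\log{\left(5 \right)}}{2}$

Consider the one-parameter family: let $I(a) = \int_{0}^{1} \frac{- s^{5} + s^{a}}{2 \log{\left(s \right)}} \, ds$.

Since $\dfrac{\partial}{\partial a}\,s^{a} = s^{a} \ln s$, the $\ln s$ in the denominator cancels and
$$\frac{dI}{da} = \int_{0}^{1} \frac{1}{2} s^{a} \, ds = \frac{1}{2} \left[\frac{s^{a+1}}{a+1}\right]_0^1 = \frac{1}{2 \left(a + 1\right)}.$$

Integrating with respect to $a$ gives $I(a) = \frac{\log{\left(a + 1 \right)}}{2} - \frac{\log{\left(6 \right)}}{2} + C$.

At $a = 5$ the integrand is identically $0$, so $I(5) = 0$. The closed form gives $0$, hence $C = 0$.

Setting $a = \frac{1}{5}$:
$$I = - \frac{\log{\left(5 \right)}}{2}.$$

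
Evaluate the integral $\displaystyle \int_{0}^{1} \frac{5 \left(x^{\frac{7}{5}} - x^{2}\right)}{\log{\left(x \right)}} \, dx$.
$- \log{\left(\frac{3125}{1024} \right)}$

Replace the exponent $2$ by a parameter $a$: let $I(a) = \int_{0}^{1} \frac{5 \left(x^{\frac{7}{5}} - x^{a}\right)}{\log{\left(x \right)}} \, dx$.

Since $\dfrac{\partial}{\partial a}\,x^{a} = x^{a} \ln x$, the $\ln x$ in the denominator cancels and
$$\frac{dI}{da} = \int_{0}^{1} -5 x^{a} \, dx = -5 \left[\frac{x^{a+1}}{a+1}\right]_0^1 = - \frac{5}{a + 1}.$$

Integrating with respect to $a$ gives $I(a) = - \log{\left(\frac{3125 \left(a + 1\right)^{5}}{248832} \right)} + C$.

At $a = \frac{7}{5}$ the integrand is identically $0$, so $I(\frac{7}{5}) = 0$. The closed form gives $0$, hence $C = 0$.

Setting $a = 2$:
$$I = - \log{\left(\frac{3125}{1024} \right)}.$$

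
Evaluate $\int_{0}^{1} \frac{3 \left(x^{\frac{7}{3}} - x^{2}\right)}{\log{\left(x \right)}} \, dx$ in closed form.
$- \log{\left(\frac{729}{1000} \right)}$

Replace the exponent $2$ by a parameter $a$: let $I(a) = \int_{0}^{1} \frac{3 \left(x^{\frac{7}{3}} - x^{a}\right)}{\log{\left(x \right)}} \, dx$.

Since $\dfrac{\partial}{\partial a}\,x^{a} = x^{a} \ln x$, the $\ln x$ in the denominator cancels and
$$\frac{dI}{da} = \int_{0}^{1} -3 x^{a} \, dx = -3 \left[\frac{x^{a+1}}{a+1}\right]_0^1 = - \frac{3}{a + 1}.$$

Integrating with respect to $a$ gives $I(a) = - \log{\left(\frac{27 \left(a + 1\right)^{3}}{1000} \right)} + C$.

At $a = \frac{7}{3}$ the integrand is identically $0$, so $I(\frac{7}{3}) = 0$. The closed form gives $0$, hence $C = 0$.

Setting $a = 2$:
$$I = - \log{\left(\frac{729}{1000} \right)}.$$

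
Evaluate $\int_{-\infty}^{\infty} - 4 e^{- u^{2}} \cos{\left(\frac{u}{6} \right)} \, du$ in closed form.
$- \frac{4 \sqrt{\pi}}{e^{\frac{1}{144}}}$

Let $b$ denote the cosine frequency and define $I(b) = \int_{-\infty}^{\infty} - 4 e^{- u^{2}} \cos{\left(b u \right)} \, du$.

Differentiating under the integral sign,
$$I'(b) = \int_{-\infty}^{\infty} 4 u e^{- u^{2}} \sin{\left(b u \right)} \, du.$$

Integrate $\int_{-\infty}^{\infty} u \sin(b u)\, e^{- u^{2}}\, du$ by parts with $w = \sin(b u)$ and $dv = u\, e^{- u^{2}}\, du$, giving $v = - \frac{e^{- u^{2}}}{2}$. The boundary term vanishes and
$$\int_{-\infty}^{\infty} u \sin(b u)\, e^{- u^{2}}\, du = \frac{b}{2} \int_{-\infty}^{\infty} \cos(b u)\, e^{- u^{2}}\, du,$$
so $I'(b) = - \frac{b}{2}\, I(b)$.

This is a separable first-order ODE; solving with the initial condition $I(0) = \int_{-\infty}^{\infty} - 4 e^{- u^{2}}\,du = - 4 \sqrt{\pi}$ gives
$$I(b) = - 4 \sqrt{\pi} e^{- \frac{b^{2}}{4}}.$$

Setting $b = \frac{1}{6}$:
$$I = - \frac{4 \sqrt{\pi}}{e^{\frac{1}{144}}}.$$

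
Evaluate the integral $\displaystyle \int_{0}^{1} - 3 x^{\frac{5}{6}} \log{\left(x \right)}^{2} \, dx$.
$- \frac{1296}{1331}$

Start from the elementary integral
$$J(a) = \int_{0}^{1} - 3 x^{a} \, dx = - \frac{3}{a + 1}.$$

Differentiating under the integral sign brings down a factor of $\ln x$:
$$\frac{dJ}{da} = \int_{0}^{1} - 3 x^{a} \log{\left(x \right)} \, dx = \frac{3}{\left(a + 1\right)^{2}}.$$

Repeating twice in total — each differentiation brings down another $\ln x$ — gives
$$\frac{d^{2}J}{da^{2}} = \int_{0}^{1} - 3 x^{a} \log{\left(x \right)}^{2} \, dx = - \frac{6}{\left(a + 1\right)^{3}},$$
and the integrand here is exactly the target integrand, so $I = - \frac{6}{\left(a + 1\right)^{3}}$.

Setting $a = \frac{5}{6}$:
$$I = - \frac{1296}{1331}.$$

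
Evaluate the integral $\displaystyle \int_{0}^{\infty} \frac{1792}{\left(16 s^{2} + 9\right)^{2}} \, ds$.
$\frac{112 \pi}{27}$

Recall the elementary integral
$$J(a) = \int_{0}^{\infty} \frac{7}{a^{2} + s^{2}} \, ds = \frac{7 \pi}{2 a}.$$

Differentiating under the integral sign with respect to $a$,
$$\frac{dJ}{da} = \int_{0}^{\infty} - \frac{14 a}{\left(a^{2} + s^{2}\right)^{2}} \, ds = - \frac{7 \pi}{2 a^{2}},$$
so $\int_{0}^{\infty} \frac{7}{\left(a^{2} + s^{2}\right)^{2}} \, ds = \frac{7 \pi}{4 a^{3}}$.

Setting $a = \frac{3}{4}$:
$$I = \frac{112 \pi}{27}.$$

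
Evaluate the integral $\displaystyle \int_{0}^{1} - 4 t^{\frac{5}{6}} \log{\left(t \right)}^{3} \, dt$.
$\frac{31104}{14641}$

Consider the simpler parametrised integral
$$J(a) = \int_{0}^{1} - 4 t^{a} \, dt = - \frac{4}{a + 1}.$$

Differentiating under the integral sign brings down a factor of $\ln t$:
$$\frac{dJ}{da} = \int_{0}^{1} - 4 t^{a} \log{\left(t \right)} \, dt = \frac{4}{\left(a + 1\right)^{2}}.$$

Repeating $3$ times in total — each differentiation brings down another $\ln t$ — gives
$$\frac{d^{3}J}{da^{3}} = \int_{0}^{1} - 4 t^{a} \log{\left(t \right)}^{3} \, dt = \frac{24}{\left(a + 1\right)^{4}},$$
and the integrand here is exactly the target integrand, so $I = \frac{24}{\left(a + 1\right)^{4}}$.

Setting $a = \frac{5}{6}$:
$$I = \frac{31104}{14641}.$$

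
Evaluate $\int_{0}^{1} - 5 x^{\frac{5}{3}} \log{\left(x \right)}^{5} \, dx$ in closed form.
$\frac{54675}{32768}$

Consider the simpler parametrised integral
$$J(a) = \int_{0}^{1} - 5 x^{a} \, dx = - \frac{5}{a + 1}.$$

Differentiating under the integral sign brings down a factor of $\ln x$:
$$\frac{dJ}{da} = \int_{0}^{1} - 5 x^{a} \log{\left(x \right)} \, dx = \frac{5}{\left(a + 1\right)^{2}}.$$

Repeating $5$ times in total — each differentiation brings down another $\ln x$ — gives
$$\frac{d^{5}J}{da^{5}} = \int_{0}^{1} - 5 x^{a} \log{\left(x \right)}^{5} \, dx = \frac{600}{\left(a + 1\right)^{6}},$$
and the integrand here is exactly the target integrand, so $I = \frac{600}{\left(a + 1\right)^{6}}$.

Setting $a = \frac{5}{3}$:
$$I = \frac{54675}{32768}.$$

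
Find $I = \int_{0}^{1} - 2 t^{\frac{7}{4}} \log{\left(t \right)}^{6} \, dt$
$- \frac{23592960}{19487171}$

Begin with the known integral
$$J(a) = \int_{0}^{1} - 2 t^{a} \, dt = - \frac{2}{a + 1}.$$

Differentiating under the integral sign brings down a factor of $\ln t$:
$$\frac{dJ}{da} = \int_{0}^{1} - 2 t^{a} \log{\left(t \right)} \, dt = \frac{2}{\left(a + 1\right)^{2}}.$$

Repeating $6$ times in total — each differentiation brings down another $\ln t$ — gives
$$\frac{d^{6}J}{da^{6}} = \int_{0}^{1} - 2 t^{a} \log{\left(t \right)}^{6} \, dt = - \frac{1440}{\left(a + 1\right)^{7}},$$
and the integrand here is exactly the target integrand, so $I = - \frac{1440}{\left(a + 1\right)^{7}}$.

Setting $a = \frac{7}{4}$:
$$I = - \frac{23592960}{19487171}.$$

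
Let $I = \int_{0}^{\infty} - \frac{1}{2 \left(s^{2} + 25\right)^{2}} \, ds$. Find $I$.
$- \frac{\pi}{1000}$

Start from the standard arctangent integral
$$J(a) = \int_{0}^{\infty} - \frac{1}{2 \left(a^{2} + s^{2}\right)} \, ds = - \frac{\pi}{4 a}.$$

Differentiating under the integral sign with respect to $a$,
$$\frac{dJ}{da} = \int_{0}^{\infty} \frac{a}{\left(a^{2} + s^{2}\right)^{2}} \, ds = \frac{\pi}{4 a^{2}},$$
so $\int_{0}^{\infty} - \frac{1}{2 \left(a^{2} + s^{2}\right)^{2}} \, ds = - \frac{\pi}{8 a^{3}}$.

Setting $a = 5$:
$$I = - \frac{\pi}{1000}.$$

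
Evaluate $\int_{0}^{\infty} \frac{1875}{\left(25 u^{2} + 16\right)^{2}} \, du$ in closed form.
$\frac{375 \pi}{256}$

Begin with the known result
$$J(a) = \int_{0}^{\infty} \frac{3}{a^{2} + u^{2}} \, du = \frac{3 \pi}{2 a}.$$

Differentiating under the integral sign with respect to $a$,
$$\frac{dJ}{da} = \int_{0}^{\infty} - \frac{6 a}{\left(a^{2} + u^{2}\right)^{2}} \, du = - \frac{3 \pi}{2 a^{2}},$$
so $\int_{0}^{\infty} \frac{3}{\left(a^{2} + u^{2}\right)^{2}} \, du = \frac{3 \pi}{4 a^{3}}$.

Setting $a = \frac{4}{5}$:
$$I = \frac{375 \pi}{256}.$$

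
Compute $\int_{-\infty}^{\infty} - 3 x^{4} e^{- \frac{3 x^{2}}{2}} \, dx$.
$- \frac{\sqrt{6} \sqrt{\pi}}{3}$

Consider the simpler parametrised integral
$$J(a) = \int_{-\infty}^{\infty} - 3 e^{- a x^{2}} \, dx = - \frac{3 \sqrt{\pi}}{\sqrt{a}}.$$

Differentiating under the integral sign brings down a factor of $(-x^2)$:
$$\frac{dJ}{da} = \int_{-\infty}^{\infty} 3 x^{2} e^{- a x^{2}} \, dx = \frac{3 \sqrt{\pi}}{2 a^{\frac{3}{2}}}.$$

Repeating twice in total — each differentiation brings down another $(-x^2)$ — gives
$$\frac{d^{2}J}{da^{2}} = \int_{-\infty}^{\infty} - 3 x^{4} e^{- a x^{2}} \, dx = - \frac{9 \sqrt{\pi}}{4 a^{\frac{5}{2}}},$$
and the integrand here is exactly the target integrand, so $I = - \frac{9 \sqrt{\pi}}{4 a^{\frac{5}{2}}}$.

Setting $a = \frac{3}{2}$:
$$I = - \frac{\sqrt{6} \sqrt{\pi}}{3}.$$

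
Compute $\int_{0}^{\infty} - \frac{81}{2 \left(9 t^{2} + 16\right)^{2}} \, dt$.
$- \frac{27 \pi}{512}$

Recall the elementary integral
$$J(a) = \int_{0}^{\infty} - \frac{1}{2 \left(a^{2} + t^{2}\right)} \, dt = - \frac{\pi}{4 a}.$$

Differentiating under the integral sign with respect to $a$,
$$\frac{dJ}{da} = \int_{0}^{\infty} \frac{a}{\left(a^{2} + t^{2}\right)^{2}} \, dt = \frac{\pi}{4 a^{2}},$$
so $\int_{0}^{\infty} - \frac{1}{2 \left(a^{2} + t^{2}\right)^{2}} \, dt = - \frac{\pi}{8 a^{3}}$.

Setting $a = \frac{4}{3}$:
$$I = - \frac{27 \pi}{512}.$$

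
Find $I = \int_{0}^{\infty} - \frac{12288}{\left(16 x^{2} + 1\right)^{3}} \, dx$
$- 576 \pi$

Recall the elementary integral
$$J(a) = \int_{0}^{\infty} - \frac{3}{a^{2} + x^{2}} \, dx = - \frac{3 \pi}{2 a}.$$

Differentiating under the integral sign with respect to $a$,
$$\frac{dJ}{da} = \int_{0}^{\infty} \frac{6 a}{\left(a^{2} + x^{2}\right)^{2}} \, dx = \frac{3 \pi}{2 a^{2}},$$
so $\int_{0}^{\infty} - \frac{3}{\left(a^{2} + x^{2}\right)^{2}} \, dx = - \frac{3 \pi}{4 a^{3}}$.

Repeating — each differentiation of $1/(x^2+a^2)^j$ produces $-2ja/(x^2+a^2)^{j+1}$ — and dividing through by $-2ja$ at each step yields, after $2$ differentiations in total,
$$\int_{0}^{\infty} - \frac{3}{\left(a^{2} + x^{2}\right)^{3}} \, dx = - \frac{9 \pi}{16 a^{5}}.$$

Setting $a = \frac{1}{4}$:
$$I = - 576 \pi.$$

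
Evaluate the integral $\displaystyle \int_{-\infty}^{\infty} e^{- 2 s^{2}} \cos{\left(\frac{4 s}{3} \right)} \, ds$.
$\frac{\sqrt{2} \sqrt{\pi}}{2 e^{\frac{2}{9}}}$

Define $I(b) = \int_{-\infty}^{\infty} e^{- 2 s^{2}} \cos{\left(b s \right)} \, ds$.

Differentiating under the integral sign,
$$I'(b) = \int_{-\infty}^{\infty} - s e^{- 2 s^{2}} \sin{\left(b s \right)} \, ds.$$

Integrate $\int_{-\infty}^{\infty} s \sin(b s)\, e^{- 2 s^{2}}\, ds$ by parts with $u = \sin(b s)$ and $dv = s\, e^{- 2 s^{2}}\, ds$, giving $v = - \frac{e^{- 2 s^{2}}}{4}$. The boundary term vanishes and
$$\int_{-\infty}^{\infty} s \sin(b s)\, e^{- 2 s^{2}}\, ds = \frac{b}{4} \int_{-\infty}^{\infty} \cos(b s)\, e^{- 2 s^{2}}\, ds,$$
so $I'(b) = - \frac{b}{4}\, I(b)$.

This is a separable first-order ODE; solving with the initial condition $I(0) = \int_{-\infty}^{\infty} e^{- 2 s^{2}}\,ds = \frac{\sqrt{2} \sqrt{\pi}}{2}$ gives
$$I(b) = \frac{\sqrt{2} \sqrt{\pi} e^{- \frac{b^{2}}{8}}}{2}.$$

Setting $b = \frac{4}{3}$:
$$I = \frac{\sqrt{2} \sqrt{\pi}}{2 e^{\frac{2}{9}}}.$$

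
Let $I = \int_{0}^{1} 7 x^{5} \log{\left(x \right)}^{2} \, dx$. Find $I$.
$\frac{7}{108}$

Begin with the known integral
$$J(a) = \int_{0}^{1} 7 x^{a} \, dx = \frac{7}{a + 1}.$$

Differentiating under the integral sign brings down a factor of $\ln x$:
$$\frac{dJ}{da} = \int_{0}^{1} 7 x^{a} \log{\left(x \right)} \, dx = - \frac{7}{\left(a + 1\right)^{2}}.$$

Repeating twice in total — each differentiation brings down another $\ln x$ — gives
$$\frac{d^{2}J}{da^{2}} = \int_{0}^{1} 7 x^{a} \log{\left(x \right)}^{2} \, dx = \frac{14}{\left(a + 1\right)^{3}},$$
and the integrand here is exactly the target integrand, so $I = \frac{14}{\left(a + 1\right)^{3}}$.

Setting $a = 5$:
$$I = \frac{7}{108}.$$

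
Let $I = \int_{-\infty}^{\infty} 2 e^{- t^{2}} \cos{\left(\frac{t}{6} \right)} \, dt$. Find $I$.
$\frac{2 \sqrt{\pi}}{e^{\frac{1}{144}}}$

Treat the cosine frequency as a parameter and define $I(b) = \int_{-\infty}^{\infty} 2 e^{- t^{2}} \cos{\left(b t \right)} \, dt$.

Differentiating under the integral sign,
$$I'(b) = \int_{-\infty}^{\infty} - 2 t e^{- t^{2}} \sin{\left(b t \right)} \, dt.$$

Integrate $\int_{-\infty}^{\infty} t \sin(b t)\, e^{- t^{2}}\, dt$ by parts with $u = \sin(b t)$ and $dv = t\, e^{- t^{2}}\, dt$, giving $v = - \frac{e^{- t^{2}}}{2}$. The boundary term vanishes and
$$\int_{-\infty}^{\infty} t \sin(b t)\, e^{- t^{2}}\, dt = \frac{b}{2} \int_{-\infty}^{\infty} \cos(b t)\, e^{- t^{2}}\, dt,$$
so $I'(b) = - \frac{b}{2}\, I(b)$.

This is a separable first-order ODE; solving with the initial condition $I(0) = \int_{-\infty}^{\infty} 2 e^{- t^{2}}\,dt = 2 \sqrt{\pi}$ gives
$$I(b) = 2 \sqrt{\pi} e^{- \frac{b^{2}}{4}}.$$

Setting $b = \frac{1}{6}$:
$$I = \frac{2 \sqrt{\pi}}{e^{\frac{1}{144}}}.$$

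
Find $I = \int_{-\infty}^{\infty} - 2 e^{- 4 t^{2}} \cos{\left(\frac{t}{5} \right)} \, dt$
$- \frac{\sqrt{\pi}}{e^{\frac{1}{400}}}$

Let $b$ denote the cosine frequency and define $I(b) = \int_{-\infty}^{\infty} - 2 e^{- 4 t^{2}} \cos{\left(b t \right)} \, dt$.

Differentiating under the integral sign,
$$I'(b) = \int_{-\infty}^{\infty} 2 t e^{- 4 t^{2}} \sin{\left(b t \right)} \, dt.$$

Integrate $\int_{-\infty}^{\infty} t \sin(b t)\, e^{- 4 t^{2}}\, dt$ by parts with $u = \sin(b t)$ and $dv = t\, e^{- 4 t^{2}}\, dt$, giving $v = - \frac{e^{- 4 t^{2}}}{8}$. The boundary term vanishes and
$$\int_{-\infty}^{\infty} t \sin(b t)\, e^{- 4 t^{2}}\, dt = \frac{b}{8} \int_{-\infty}^{\infty} \cos(b t)\, e^{- 4 t^{2}}\, dt,$$
so $I'(b) = - \frac{b}{8}\, I(b)$.

This is a separable first-order ODE; solving with the initial condition $I(0) = \int_{-\infty}^{\infty} - 2 e^{- 4 t^{2}}\,dt = - \sqrt{\pi}$ gives
$$I(b) = - \sqrt{\pi} e^{- \frac{b^{2}}{16}}.$$

Setting $b = \frac{1}{5}$:
$$I = - \frac{\sqrt{\pi}}{e^{\frac{1}{400}}}.$$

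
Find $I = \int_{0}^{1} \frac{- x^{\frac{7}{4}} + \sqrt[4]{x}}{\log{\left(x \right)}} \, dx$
$\log{\left(\frac{5}{11} \right)}$

Consider the one-parameter family: let $I(a) = \int_{0}^{1} \frac{- x^{\frac{7}{4}} + x^{a}}{\log{\left(x \right)}} \, dx$.

Since $\dfrac{\partial}{\partial a}\,x^{a} = x^{a} \ln x$, the $\ln x$ in the denominator cancels and
$$\frac{dI}{da} = \int_{0}^{1} x^{a} \, dx = \left[\frac{x^{a+1}}{a+1}\right]_0^1 = \frac{1}{a + 1}.$$

Integrating with respect to $a$ gives $I(a) = \log{\left(\frac{4 a}{11} + \frac{4}{11} \right)} + C$.

At $a = \frac{7}{4}$ the integrand is identically $0$, so $I(\frac{7}{4}) = 0$. The closed form gives $0$, hence $C = 0$.

Setting $a = \frac{1}{4}$:
$$I = \log{\left(\frac{5}{11} \right)}.$$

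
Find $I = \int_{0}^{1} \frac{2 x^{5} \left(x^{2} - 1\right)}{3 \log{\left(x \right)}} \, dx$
$- \log{\left(\frac{6^{\frac{2}{3}}}{4} \right)}$

Introduce a parameter $a$ in the exponent: let $I(a) = \int_{0}^{1} \frac{2 \left(x^{7} - x^{a}\right)}{3 \log{\left(x \right)}} \, dx$.

Since $\dfrac{\partial}{\partial a}\,x^{a} = x^{a} \ln x$, the $\ln x$ in the denominator cancels and
$$\frac{dI}{da} = \int_{0}^{1} - \frac{2}{3} x^{a} \, dx = - \frac{2}{3} \left[\frac{x^{a+1}}{a+1}\right]_0^1 = - \frac{2}{3 a + 3}.$$

Integrating with respect to $a$ gives $I(a) = - \log{\left(\frac{\left(a + 1\right)^{\frac{2}{3}}}{4} \right)} + C$.

At $a = 7$ the integrand is identically $0$, so $I(7) = 0$. The closed form gives $0$, hence $C = 0$.

Setting $a = 5$:
$$I = - \log{\left(\frac{6^{\frac{2}{3}}}{4} \right)}.$$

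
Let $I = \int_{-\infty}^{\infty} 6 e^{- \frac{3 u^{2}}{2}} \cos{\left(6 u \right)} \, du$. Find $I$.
$\frac{2 \sqrt{6} \sqrt{\pi}}{e^{6}}$

Let $b$ denote the cosine frequency and define $I(b) = \int_{-\infty}^{\infty} 6 e^{- \frac{3 u^{2}}{2}} \cos{\left(b u \right)} \, du$.

Differentiating under the integral sign,
$$I'(b) = \int_{-\infty}^{\infty} - 6 u e^{- \frac{3 u^{2}}{2}} \sin{\left(b u \right)} \, du.$$

Integrate $\int_{-\infty}^{\infty} u \sin(b u)\, e^{- \frac{3 u^{2}}{2}}\, du$ by parts with $w = \sin(b u)$ and $dv = u\, e^{- \frac{3 u^{2}}{2}}\, du$, giving $v = - \frac{e^{- \frac{3 u^{2}}{2}}}{3}$. The boundary term vanishes and
$$\int_{-\infty}^{\infty} u \sin(b u)\, e^{- \frac{3 u^{2}}{2}}\, du = \frac{b}{3} \int_{-\infty}^{\infty} \cos(b u)\, e^{- \frac{3 u^{2}}{2}}\, du,$$
so $I'(b) = - \frac{b}{3}\, I(b)$.

This is a separable first-order ODE; solving with the initial condition $I(0) = \int_{-\infty}^{\infty} 6 e^{- \frac{3 u^{2}}{2}}\,du = 2 \sqrt{6} \sqrt{\pi}$ gives
$$I(b) = 2 \sqrt{6} \sqrt{\pi} e^{- \frac{b^{2}}{6}}.$$

Setting $b = 6$:
$$I = \frac{2 \sqrt{6} \sqrt{\pi}}{e^{6}}.$$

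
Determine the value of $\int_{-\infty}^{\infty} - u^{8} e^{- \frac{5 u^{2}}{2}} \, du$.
$- \frac{21 \sqrt{10} \sqrt{\pi}}{625}$

Start from the elementary integral
$$J(a) = \int_{-\infty}^{\infty} - e^{- a u^{2}} \, du = - \frac{\sqrt{\pi}}{\sqrt{a}}.$$

Differentiating under the integral sign brings down a factor of $(-u^2)$:
$$\frac{dJ}{da} = \int_{-\infty}^{\infty} u^{2} e^{- a u^{2}} \, du = \frac{\sqrt{\pi}}{2 a^{\frac{3}{2}}}.$$

Repeating $4$ times in total — each differentiation brings down another $(-u^2)$ — gives
$$\frac{d^{4}J}{da^{4}} = \int_{-\infty}^{\infty} - u^{8} e^{- a u^{2}} \, du = - \frac{105 \sqrt{\pi}}{16 a^{\frac{9}{2}}},$$
and the integrand here is exactly the target integrand, so $I = - \frac{105 \sqrt{\pi}}{16 a^{\frac{9}{2}}}$.

Setting $a = \frac{5}{2}$:
$$I = - \frac{21 \sqrt{10} \sqrt{\pi}}{625}.$$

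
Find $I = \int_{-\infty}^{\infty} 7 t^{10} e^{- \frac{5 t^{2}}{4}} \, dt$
$\frac{84672 \sqrt{5} \sqrt{\pi}}{3125}$

Consider the simpler parametrised integral
$$J(a) = \int_{-\infty}^{\infty} 7 e^{- a t^{2}} \, dt = \frac{7 \sqrt{\pi}}{\sqrt{a}}.$$

Differentiating under the integral sign brings down a factor of $(-t^2)$:
$$\frac{dJ}{da} = \int_{-\infty}^{\infty} - 7 t^{2} e^{- a t^{2}} \, dt = - \frac{7 \sqrt{\pi}}{2 a^{\frac{3}{2}}}.$$

Repeating $5$ times in total — each differentiation brings down another $(-t^2)$ — gives
$$\frac{d^{5}J}{da^{5}} = \int_{-\infty}^{\infty} - 7 t^{10} e^{- a t^{2}} \, dt = - \frac{6615 \sqrt{\pi}}{32 a^{\frac{11}{2}}},$$
and the integrand here is $(-1)^{5}$ times the target integrand, so $I = (-1)^{5}\,\frac{d^{5}J}{da^{5}} = \frac{6615 \sqrt{\pi}}{32 a^{\frac{11}{2}}}$.

Setting $a = \frac{5}{4}$:
$$I = \frac{84672 \sqrt{5} \sqrt{\pi}}{3125}.$$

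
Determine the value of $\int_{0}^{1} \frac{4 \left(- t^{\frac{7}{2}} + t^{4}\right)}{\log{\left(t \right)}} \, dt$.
$\log{\left(\frac{10000}{6561} \right)}$

Consider the one-parameter family: let $I(a) = \int_{0}^{1} \frac{4 \left(- t^{\frac{7}{2}} + t^{a}\right)}{\log{\left(t \right)}} \, dt$.

Since $\dfrac{\partial}{\partial a}\,t^{a} = t^{a} \ln t$, the $\ln t$ in the denominator cancels and
$$\frac{dI}{da} = \int_{0}^{1} 4 t^{a} \, dt = 4 \left[\frac{t^{a+1}}{a+1}\right]_0^1 = \frac{4}{a + 1}.$$

Integrating with respect to $a$ gives $I(a) = \log{\left(\frac{16 \left(a + 1\right)^{4}}{6561} \right)} + C$.

At $a = \frac{7}{2}$ the integrand is identically $0$, so $I(\frac{7}{2}) = 0$. The closed form gives $0$, hence $C = 0$.

Setting $a = 4$:
$$I = \log{\left(\frac{10000}{6561} \right)}.$$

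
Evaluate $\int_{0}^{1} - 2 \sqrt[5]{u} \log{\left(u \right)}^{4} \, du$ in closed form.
$- \frac{3125}{162}$

Begin with the known integral
$$J(a) = \int_{0}^{1} - 2 u^{a} \, du = - \frac{2}{a + 1}.$$

Differentiating under the integral sign brings down a factor of $\ln u$:
$$\frac{dJ}{da} = \int_{0}^{1} - 2 u^{a} \log{\left(u \right)} \, du = \frac{2}{\left(a + 1\right)^{2}}.$$

Repeating $4$ times in total — each differentiation brings down another $\ln u$ — gives
$$\frac{d^{4}J}{da^{4}} = \int_{0}^{1} - 2 u^{a} \log{\left(u \right)}^{4} \, du = - \frac{48}{\left(a + 1\right)^{5}},$$
and the integrand here is exactly the target integrand, so $I = - \frac{48}{\left(a + 1\right)^{5}}$.

Setting $a = \frac{1}{5}$:
$$I = - \frac{3125}{162}.$$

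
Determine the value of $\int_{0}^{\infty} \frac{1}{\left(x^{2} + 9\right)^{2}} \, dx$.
$\frac{\pi}{108}$

Start from the standard arctangent integral
$$J(a) = \int_{0}^{\infty} \frac{1}{a^{2} + x^{2}} \, dx = \frac{\pi}{2 a}.$$

Differentiating under the integral sign with respect to $a$,
$$\frac{dJ}{da} = \int_{0}^{\infty} - \frac{2 a}{\left(a^{2} + x^{2}\right)^{2}} \, dx = - \frac{\pi}{2 a^{2}},$$
so $\int_{0}^{\infty} \frac{1}{\left(a^{2} + x^{2}\right)^{2}} \, dx = \frac{\pi}{4 a^{3}}$.

Setting $a = 3$:
$$I = \frac{\pi}{108}.$$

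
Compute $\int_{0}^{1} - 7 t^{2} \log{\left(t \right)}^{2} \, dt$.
$- \frac{14}{27}$

Consider the simpler parametrised integral
$$J(a) = \int_{0}^{1} - 7 t^{a} \, dt = - \frac{7}{a + 1}.$$

Differentiating under the integral sign brings down a factor of $\ln t$:
$$\frac{dJ}{da} = \int_{0}^{1} - 7 t^{a} \log{\left(t \right)} \, dt = \frac{7}{\left(a + 1\right)^{2}}.$$

Repeating twice in total — each differentiation brings down another $\ln t$ — gives
$$\frac{d^{2}J}{da^{2}} = \int_{0}^{1} - 7 t^{a} \log{\left(t \right)}^{2} \, dt = - \frac{14}{\left(a + 1\right)^{3}},$$
and the integrand here is exactly the target integrand, so $I = - \frac{14}{\left(a + 1\right)^{3}}$.

Setting $a = 2$:
$$I = - \frac{14}{27}.$$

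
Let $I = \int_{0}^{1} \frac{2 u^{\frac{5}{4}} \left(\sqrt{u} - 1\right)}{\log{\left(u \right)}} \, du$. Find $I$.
$- \log{\left(\frac{81}{121} \right)}$

Introduce a parameter $a$ in the exponent: let $I(a) = \int_{0}^{1} \frac{2 \left(u^{\frac{7}{4}} - u^{a}\right)}{\log{\left(u \right)}} \, du$.

Since $\dfrac{\partial}{\partial a}\,u^{a} = u^{a} \ln u$, the $\ln u$ in the denominator cancels and
$$\frac{dI}{da} = \int_{0}^{1} -2 u^{a} \, du = -2 \left[\frac{u^{a+1}}{a+1}\right]_0^1 = - \frac{2}{a + 1}.$$

Integrating with respect to $a$ gives $I(a) = - \log{\left(\frac{16 \left(a + 1\right)^{2}}{121} \right)} + C$.

At $a = \frac{7}{4}$ the integrand is identically $0$, so $I(\frac{7}{4}) = 0$. The closed form gives $0$, hence $C = 0$.

Setting $a = \frac{5}{4}$:
$$I = - \log{\left(\frac{81}{121} \right)}.$$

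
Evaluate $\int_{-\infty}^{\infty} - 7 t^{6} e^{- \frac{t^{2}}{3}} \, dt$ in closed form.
$- \frac{2835 \sqrt{3} \sqrt{\pi}}{8}$

Start from the elementary integral
$$J(a) = \int_{-\infty}^{\infty} - 7 e^{- a t^{2}} \, dt = - \frac{7 \sqrt{\pi}}{\sqrt{a}}.$$

Differentiating under the integral sign brings down a factor of $(-t^2)$:
$$\frac{dJ}{da} = \int_{-\infty}^{\infty} 7 t^{2} e^{- a t^{2}} \, dt = \frac{7 \sqrt{\pi}}{2 a^{\frac{3}{2}}}.$$

Repeating $3$ times in total — each differentiation brings down another $(-t^2)$ — gives
$$\frac{d^{3}J}{da^{3}} = \int_{-\infty}^{\infty} 7 t^{6} e^{- a t^{2}} \, dt = \frac{105 \sqrt{\pi}}{8 a^{\frac{7}{2}}},$$
and the integrand here is $(-1)^{3}$ times the target integrand, so $I = (-1)^{3}\,\frac{d^{3}J}{da^{3}} = - \frac{105 \sqrt{\pi}}{8 a^{\frac{7}{2}}}$.

Setting $a = \frac{1}{3}$:
$$I = - \frac{2835 \sqrt{3} \sqrt{\pi}}{8}.$$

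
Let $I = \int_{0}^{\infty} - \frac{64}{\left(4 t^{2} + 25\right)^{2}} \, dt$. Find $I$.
$- \frac{8 \pi}{125}$

Start from the standard arctangent integral
$$J(a) = \int_{0}^{\infty} - \frac{4}{a^{2} + t^{2}} \, dt = - \frac{2 \pi}{a}.$$

Differentiating under the integral sign with respect to $a$,
$$\frac{dJ}{da} = \int_{0}^{\infty} \frac{8 a}{\left(a^{2} + t^{2}\right)^{2}} \, dt = \frac{2 \pi}{a^{2}},$$
so $\int_{0}^{\infty} - \frac{4}{\left(a^{2} + t^{2}\right)^{2}} \, dt = - \frac{\pi}{a^{3}}$.

Setting $a = \frac{5}{2}$:
$$I = - \frac{8 \pi}{125}.$$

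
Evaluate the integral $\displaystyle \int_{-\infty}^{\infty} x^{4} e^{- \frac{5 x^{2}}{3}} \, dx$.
$\frac{27 \sqrt{15} \sqrt{\pi}}{500}$

Begin with the known integral
$$J(a) = \int_{-\infty}^{\infty} e^{- a x^{2}} \, dx = \frac{\sqrt{\pi}}{\sqrt{a}}.$$

Differentiating under the integral sign brings down a factor of $(-x^2)$:
$$\frac{dJ}{da} = \int_{-\infty}^{\infty} - x^{2} e^{- a x^{2}} \, dx = - \frac{\sqrt{\pi}}{2 a^{\frac{3}{2}}}.$$

Repeating twice in total — each differentiation brings down another $(-x^2)$ — gives
$$\frac{d^{2}J}{da^{2}} = \int_{-\infty}^{\infty} x^{4} e^{- a x^{2}} \, dx = \frac{3 \sqrt{\pi}}{4 a^{\frac{5}{2}}},$$
and the integrand here is exactly the target integrand, so $I = \frac{3 \sqrt{\pi}}{4 a^{\frac{5}{2}}}$.

Setting $a = \frac{5}{3}$:
$$I = \frac{27 \sqrt{15} \sqrt{\pi}}{500}.$$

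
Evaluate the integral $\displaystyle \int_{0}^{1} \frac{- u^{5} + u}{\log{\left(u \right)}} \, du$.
$- \log{\left(3 \right)}$

Consider the one-parameter family: let $I(a) = \int_{0}^{1} \frac{u - u^{a}}{\log{\left(u \right)}} \, du$.

Since $\dfrac{\partial}{\partial a}\,u^{a} = u^{a} \ln u$, the $\ln u$ in the denominator cancels and
$$\frac{dI}{da} = \int_{0}^{1} -1 u^{a} \, du = -1 \left[\frac{u^{a+1}}{a+1}\right]_0^1 = - \frac{1}{a + 1}.$$

Integrating with respect to $a$ gives $I(a) = \log{\left(\frac{2}{a + 1} \right)} + C$.

At $a = 1$ the integrand is identically $0$, so $I(1) = 0$. The closed form gives $0$, hence $C = 0$.

Setting $a = 5$:
$$I = - \log{\left(3 \right)}.$$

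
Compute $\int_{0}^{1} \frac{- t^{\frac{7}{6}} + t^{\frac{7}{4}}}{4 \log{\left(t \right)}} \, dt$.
$- \frac{\log{\left(26 \right)}}{4} + \frac{\log{\left(33 \right)}}{4}$

Replace the exponent $\frac{7}{6}$ by a parameter $a$: let $I(a) = \int_{0}^{1} \frac{t^{\frac{7}{4}} - t^{a}}{4 \log{\left(t \right)}} \, dt$.

Since $\dfrac{\partial}{\partial a}\,t^{a} = t^{a} \ln t$, the $\ln t$ in the denominator cancels and
$$\frac{dI}{da} = \int_{0}^{1} - \frac{1}{4} t^{a} \, dt = - \frac{1}{4} \left[\frac{t^{a+1}}{a+1}\right]_0^1 = - \frac{1}{4 a + 4}.$$

Integrating with respect to $a$ gives $I(a) = - \frac{\log{\left(a + 1 \right)}}{4} - \frac{\log{\left(2 \right)}}{2} + \frac{\log{\left(11 \right)}}{4} + C$.

At $a = \frac{7}{4}$ the integrand is identically $0$, so $I(\frac{7}{4}) = 0$. The closed form gives $0$, hence $C = 0$.

Setting $a = \frac{7}{6}$:
$$I = - \frac{\log{\left(26 \right)}}{4} + \frac{\log{\left(33 \right)}}{4}.$$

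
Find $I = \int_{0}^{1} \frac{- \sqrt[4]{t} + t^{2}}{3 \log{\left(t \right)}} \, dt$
$- \frac{\log{\left(5 \right)}}{3} + \frac{\log{\left(12 \right)}}{3}$

Introduce a parameter $a$ in the exponent: let $I(a) = \int_{0}^{1} \frac{t^{2} - t^{a}}{3 \log{\left(t \right)}} \, dt$.

Since $\dfrac{\partial}{\partial a}\,t^{a} = t^{a} \ln t$, the $\ln t$ in the denominator cancels and
$$\frac{dI}{da} = \int_{0}^{1} - \frac{1}{3} t^{a} \, dt = - \frac{1}{3} \left[\frac{t^{a+1}}{a+1}\right]_0^1 = - \frac{1}{3 a + 3}.$$

Integrating with respect to $a$ gives $I(a) = - \frac{\log{\left(a + 1 \right)}}{3} + \frac{\log{\left(3 \right)}}{3} + C$.

At $a = 2$ the integrand is identically $0$, so $I(2) = 0$. The closed form gives $0$, hence $C = 0$.

Setting $a = \frac{1}{4}$:
$$I = - \frac{\log{\left(5 \right)}}{3} + \frac{\log{\left(12 \right)}}{3}.$$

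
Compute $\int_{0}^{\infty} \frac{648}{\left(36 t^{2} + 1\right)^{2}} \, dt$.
$27 \pi$

Begin with the known result
$$J(a) = \int_{0}^{\infty} \frac{1}{2 \left(a^{2} + t^{2}\right)} \, dt = \frac{\pi}{4 a}.$$

Differentiating under the integral sign with respect to $a$,
$$\frac{dJ}{da} = \int_{0}^{\infty} - \frac{a}{\left(a^{2} + t^{2}\right)^{2}} \, dt = - \frac{\pi}{4 a^{2}},$$
so $\int_{0}^{\infty} \frac{1}{2 \left(a^{2} + t^{2}\right)^{2}} \, dt = \frac{\pi}{8 a^{3}}$.

Setting $a = \frac{1}{6}$:
$$I = 27 \pi.$$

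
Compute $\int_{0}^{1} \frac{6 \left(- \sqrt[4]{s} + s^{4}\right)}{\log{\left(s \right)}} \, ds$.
$\log{\left(4096 \right)}$

Replace the exponent $\frac{1}{4}$ by a parameter $a$: let $I(a) = \int_{0}^{1} \frac{6 \left(s^{4} - s^{a}\right)}{\log{\left(s \right)}} \, ds$.

Since $\dfrac{\partial}{\partial a}\,s^{a} = s^{a} \ln s$, the $\ln s$ in the denominator cancels and
$$\frac{dI}{da} = \int_{0}^{1} -6 s^{a} \, ds = -6 \left[\frac{s^{a+1}}{a+1}\right]_0^1 = - \frac{6}{a + 1}.$$

Integrating with respect to $a$ gives $I(a) = \log{\left(\frac{15625}{\left(a + 1\right)^{6}} \right)} + C$.

At $a = 4$ the integrand is identically $0$, so $I(4) = 0$. The closed form gives $0$, hence $C = 0$.

Setting $a = \frac{1}{4}$:
$$I = \log{\left(4096 \right)}.$$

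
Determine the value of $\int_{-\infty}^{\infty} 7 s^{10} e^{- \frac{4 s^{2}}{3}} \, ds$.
$\frac{1607445 \sqrt{3} \sqrt{\pi}}{65536}$

Consider the simpler parametrised integral
$$J(a) = \int_{-\infty}^{\infty} 7 e^{- a s^{2}} \, ds = \frac{7 \sqrt{\pi}}{\sqrt{a}}.$$

Differentiating under the integral sign brings down a factor of $(-s^2)$:
$$\frac{dJ}{da} = \int_{-\infty}^{\infty} - 7 s^{2} e^{- a s^{2}} \, ds = - \frac{7 \sqrt{\pi}}{2 a^{\frac{3}{2}}}.$$

Repeating $5$ times in total — each differentiation brings down another $(-s^2)$ — gives
$$\frac{d^{5}J}{da^{5}} = \int_{-\infty}^{\infty} - 7 s^{10} e^{- a s^{2}} \, ds = - \frac{6615 \sqrt{\pi}}{32 a^{\frac{11}{2}}},$$
and the integrand here is $(-1)^{5}$ times the target integrand, so $I = (-1)^{5}\,\frac{d^{5}J}{da^{5}} = \frac{6615 \sqrt{\pi}}{32 a^{\frac{11}{2}}}$.

Setting $a = \frac{4}{3}$:
$$I = \frac{1607445 \sqrt{3} \sqrt{\pi}}{65536}.$$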